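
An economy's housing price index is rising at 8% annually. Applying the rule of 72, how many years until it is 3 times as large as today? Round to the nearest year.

Doubling time ≈ 72/8 = 9.00 years.
3× is log₂ 3 ≈ 1.58 doublings, so ≈ 1.58 × 9.00 = 14 years.

≈ 14 years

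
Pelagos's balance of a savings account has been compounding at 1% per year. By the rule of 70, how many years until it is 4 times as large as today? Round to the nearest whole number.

One doubling takes 70/1 = 70.00 years.
4× is 2 doublings, so 2 × 70.00 ≈ 140 years.

about 140 years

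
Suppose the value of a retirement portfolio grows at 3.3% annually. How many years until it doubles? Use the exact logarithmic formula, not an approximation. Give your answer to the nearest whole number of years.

21 years

t = ln(2) / ln(1 + 0.033) = 0.6931 / 0.032467 ≈ 21.35.
≈ 21 years.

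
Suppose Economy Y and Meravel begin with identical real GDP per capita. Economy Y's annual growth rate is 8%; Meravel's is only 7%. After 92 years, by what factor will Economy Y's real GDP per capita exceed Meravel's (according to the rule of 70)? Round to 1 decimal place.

Rate gap = 8% − 7% = 1 point.
The ratio doubles every 70/1 ≈ 70.00 years.
92/70.00 ≈ 1.31 doublings → ratio ≈ 2^1.31 ≈ 2.5.

≈ 2.5 times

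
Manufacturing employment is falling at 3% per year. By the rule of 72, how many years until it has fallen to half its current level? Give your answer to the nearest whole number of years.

Falling at 3%, it halves about every 72/3 = 24.00 years.

24 years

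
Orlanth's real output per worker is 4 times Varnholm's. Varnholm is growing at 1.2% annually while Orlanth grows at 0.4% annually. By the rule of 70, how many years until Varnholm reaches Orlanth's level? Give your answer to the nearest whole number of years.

≈ 175 years

Varnholm gains on Orlanth at 1.2% − 0.4% = 0.8 points a year.
At that relative rate the gap halves every 70/0.8 ≈ 87.50 years.
A 4 times gap closes after 2 halvings: 2 × 87.50 ≈ 175 years.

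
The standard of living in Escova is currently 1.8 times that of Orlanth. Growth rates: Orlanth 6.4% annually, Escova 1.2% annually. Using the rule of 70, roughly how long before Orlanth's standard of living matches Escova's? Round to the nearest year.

≈ 11 years

Orlanth gains on Escova at 6.4% − 1.2% = 5.2 points a year.
At that relative rate the gap halves every 70/5.2 ≈ 13.46 years.
A 1.8 times gap takes log₂(1.8) ≈ 0.85 halvings to close: 0.85 × 13.46 ≈ 11 years.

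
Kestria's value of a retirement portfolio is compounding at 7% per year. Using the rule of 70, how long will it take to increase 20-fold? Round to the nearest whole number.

approximately 43 years

One doubling takes 70/7 = 10.00 years.
20× is log₂ 20 ≈ 4.32 doublings, so ≈ 4.32 × 10.00 = 43 years.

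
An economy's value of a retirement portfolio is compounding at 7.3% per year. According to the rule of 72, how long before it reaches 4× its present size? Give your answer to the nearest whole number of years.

roughly 20 years

One doubling takes 72/7.3 = 9.86 years.
4× is 2 doublings, so 2 × 9.86 ≈ 20 years.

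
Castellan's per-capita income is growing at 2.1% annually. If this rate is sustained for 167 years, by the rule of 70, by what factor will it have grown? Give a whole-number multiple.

approximately 32 times

At 2.1% one doubling takes ≈ 33.33 years; 167 years is 5 of them, so ×32.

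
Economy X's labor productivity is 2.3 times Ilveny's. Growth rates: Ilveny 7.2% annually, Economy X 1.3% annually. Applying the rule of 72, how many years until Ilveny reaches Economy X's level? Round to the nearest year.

≈ 15 years

What matters is the difference: 5.9 pp.
Rule of 72 on the gap: the ratio halves every 72/5.9 ≈ 12.20 years.
A 2.3 times gap takes log₂(2.3) ≈ 1.20 halvings to close: 1.20 × 12.20 ≈ 15 years.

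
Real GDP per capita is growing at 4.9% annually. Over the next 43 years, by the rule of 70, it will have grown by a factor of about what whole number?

At 4.9% one doubling takes ≈ 14.29 years; 43 years is 3 of them, so ×8.

≈ 8 times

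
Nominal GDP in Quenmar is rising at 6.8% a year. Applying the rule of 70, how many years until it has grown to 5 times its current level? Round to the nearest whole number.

Doubling time ≈ 70/6.8 = 10.29 years.
5× is log₂ 5 ≈ 2.32 doublings, so ≈ 2.32 × 10.29 = 24 years.

approximately 24 years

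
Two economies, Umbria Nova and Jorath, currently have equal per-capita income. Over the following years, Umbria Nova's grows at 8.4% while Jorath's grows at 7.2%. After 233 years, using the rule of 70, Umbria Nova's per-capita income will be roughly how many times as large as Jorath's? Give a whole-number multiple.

16 times

Only the 1.2-point difference matters.
70/1.2 ≈ 58.33 years per doubling of the ratio; 233 years gives 3.99 doublings, so ≈ 16×.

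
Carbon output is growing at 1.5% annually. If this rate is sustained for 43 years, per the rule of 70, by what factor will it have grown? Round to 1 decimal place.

Doubling time ≈ 70/1.5 = 46.67 years.
43 years / 46.67 ≈ 0.92 doublings → factor 2^0.92 ≈ 1.9.

1.9 times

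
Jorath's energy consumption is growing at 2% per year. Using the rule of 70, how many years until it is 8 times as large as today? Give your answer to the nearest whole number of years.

One doubling takes 70/2 = 35.00 years.
8 = 2^3, so 3 doublings → 105 years.

approximately 105 years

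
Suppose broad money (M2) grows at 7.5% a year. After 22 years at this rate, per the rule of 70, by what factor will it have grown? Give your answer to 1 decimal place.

about 5.1 times

Doubling time ≈ 70/7.5 = 9.33 years.
22 years / 9.33 ≈ 2.36 doublings → factor 2^2.36 ≈ 5.1.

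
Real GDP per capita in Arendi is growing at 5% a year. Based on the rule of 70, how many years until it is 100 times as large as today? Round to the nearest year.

At 5% it doubles every 70/5 ≈ 14.00 years.
100× is log₂ 100 ≈ 6.64 doublings, so ≈ 6.64 × 14.00 = 93 years.

approximately 93 years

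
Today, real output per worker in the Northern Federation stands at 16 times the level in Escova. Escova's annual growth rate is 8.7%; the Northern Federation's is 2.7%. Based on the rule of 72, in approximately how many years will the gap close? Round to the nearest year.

approximately 48 years

What matters is the difference: 6 pp.
Rule of 72 on the gap: the ratio halves every 72/6 ≈ 12.00 years.
A 16 times gap closes after 4 halvings: 4 × 12.00 ≈ 48 years.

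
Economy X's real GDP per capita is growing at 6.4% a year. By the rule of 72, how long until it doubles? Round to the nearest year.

≈ 11 years

At 6.4%, doubling takes about 72/6.4 = 11.25 years.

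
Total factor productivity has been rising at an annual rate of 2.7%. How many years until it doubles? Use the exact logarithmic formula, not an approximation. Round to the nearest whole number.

t = ln(2) / ln(1 + 0.027) = 0.6931 / 0.026642 ≈ 26.02.
≈ 26 years.

26 years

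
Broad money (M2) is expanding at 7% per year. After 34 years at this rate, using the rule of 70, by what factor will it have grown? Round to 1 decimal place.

Doubling time ≈ 70/7 = 10.00 years.
34 years / 10.00 ≈ 3.40 doublings → factor 2^3.40 ≈ 10.6.

around 10.6 times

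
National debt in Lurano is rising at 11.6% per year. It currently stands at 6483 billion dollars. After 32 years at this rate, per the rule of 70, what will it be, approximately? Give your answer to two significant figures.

roughly 260000 billion dollars

Doubling time ≈ 70/11.6 = 6.03 years.
32 years is 32/6.03 ≈ 5.31 doublings, a factor of 2^5.31 ≈ 39.67.
6483 × 39.67 ≈ 260000 billion dollars.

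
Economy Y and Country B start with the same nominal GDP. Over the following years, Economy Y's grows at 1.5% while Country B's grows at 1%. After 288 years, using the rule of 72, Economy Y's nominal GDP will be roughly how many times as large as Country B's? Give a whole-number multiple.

Economy Y pulls ahead at 0.5 pp per year, so the ratio doubles every 72/0.5 ≈ 144.00 years.
In 288 years that's 2.00 doublings: 2^2.00 ≈ 4.

around 4 times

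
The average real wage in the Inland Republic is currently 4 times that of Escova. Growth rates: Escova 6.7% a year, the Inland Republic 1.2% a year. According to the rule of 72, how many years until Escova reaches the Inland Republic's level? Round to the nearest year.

What matters is the difference: 5.5 pp.
Rule of 72 on the gap: the ratio halves every 72/5.5 ≈ 13.09 years.
A 4 times gap closes after 2 halvings: 2 × 13.09 ≈ 26 years.

around 26 years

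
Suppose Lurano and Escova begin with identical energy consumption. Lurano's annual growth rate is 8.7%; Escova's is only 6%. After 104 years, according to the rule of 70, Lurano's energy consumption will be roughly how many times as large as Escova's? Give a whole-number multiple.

about 16 times

Rate gap = 8.7% − 6% = 2.7 points.
The ratio doubles every 70/2.7 ≈ 25.93 years.
104/25.93 ≈ 4.01 doublings → ratio ≈ 2^4.01 ≈ 16.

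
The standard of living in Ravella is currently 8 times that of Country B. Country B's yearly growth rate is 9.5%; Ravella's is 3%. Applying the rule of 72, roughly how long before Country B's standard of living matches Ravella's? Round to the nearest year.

roughly 33 years

What matters is the difference: 6.5 pp.
Rule of 72 on the gap: the ratio halves every 72/6.5 ≈ 11.08 years.
An 8 times gap closes after 3 halvings: 3 × 11.08 ≈ 33 years.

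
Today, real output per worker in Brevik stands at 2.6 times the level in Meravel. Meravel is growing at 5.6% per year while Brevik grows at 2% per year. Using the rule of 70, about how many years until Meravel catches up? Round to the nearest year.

Meravel gains on Brevik at 5.6% − 2% = 3.6 points a year.
At that relative rate the gap halves every 70/3.6 ≈ 19.44 years.
A 2.6 times gap takes log₂(2.6) ≈ 1.38 halvings to close: 1.38 × 19.44 ≈ 27 years.

around 27 years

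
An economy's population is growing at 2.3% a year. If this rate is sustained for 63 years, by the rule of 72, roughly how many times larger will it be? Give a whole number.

around 4 times

At 2.3% one doubling takes ≈ 31.30 years; 63 years is 2 of them, so ×4.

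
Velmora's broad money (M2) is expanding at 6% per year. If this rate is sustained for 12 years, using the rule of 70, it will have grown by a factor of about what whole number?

around 2 times

At 6% one doubling takes ≈ 11.67 years; 12 years is 1 of them, so ×2.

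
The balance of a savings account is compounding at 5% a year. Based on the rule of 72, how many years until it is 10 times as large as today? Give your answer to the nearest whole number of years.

At 5% it doubles every 72/5 ≈ 14.40 years.
Reaching 10× takes log₂(10) ≈ 3.32 doublings.
3.32 × 14.40 ≈ 48 years.

≈ 48 years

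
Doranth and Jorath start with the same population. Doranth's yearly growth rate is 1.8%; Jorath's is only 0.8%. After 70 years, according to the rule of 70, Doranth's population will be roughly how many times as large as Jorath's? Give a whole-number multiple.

Doranth pulls ahead at 1 pp per year, so the ratio doubles every 70/1 ≈ 70.00 years.
In 70 years that's 1.00 doublings: 2^1.00 ≈ 2.

about 2 times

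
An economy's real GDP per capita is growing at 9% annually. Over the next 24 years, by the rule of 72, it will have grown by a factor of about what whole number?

Doubling time ≈ 72/9 = 8.00 years.
24/8.00 ≈ 3 doublings, so about 2^3 = 8×.

around 8 times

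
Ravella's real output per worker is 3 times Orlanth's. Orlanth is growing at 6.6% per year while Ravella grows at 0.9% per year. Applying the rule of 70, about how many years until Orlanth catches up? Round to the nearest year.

What matters is the difference: 5.7 pp.
Rule of 70 on the gap: the ratio halves every 70/5.7 ≈ 12.28 years.
A 3 times gap takes log₂(3) ≈ 1.58 halvings to close: 1.58 × 12.28 ≈ 19 years.

approximately 19 years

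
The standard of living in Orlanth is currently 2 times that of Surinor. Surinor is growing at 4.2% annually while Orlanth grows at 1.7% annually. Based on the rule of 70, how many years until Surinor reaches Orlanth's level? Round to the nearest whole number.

The growth-rate gap is 4.2% − 1.7% = 2.5 percentage points.
So the ratio between them halves every 70/2.5 ≈ 28.00 years.
A 2 times gap closes after 1 halving: 1 × 28.00 ≈ 28 years.

around 28 years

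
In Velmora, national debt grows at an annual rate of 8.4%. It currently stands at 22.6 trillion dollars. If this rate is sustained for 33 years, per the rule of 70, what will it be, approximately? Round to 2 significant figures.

Doubling time ≈ 70/8.4 = 8.33 years.
33 years is 33/8.33 ≈ 3.96 doublings, a factor of 2^3.96 ≈ 15.56.
22.6 × 15.56 ≈ 350 trillion dollars.

approximately 350 trillion dollars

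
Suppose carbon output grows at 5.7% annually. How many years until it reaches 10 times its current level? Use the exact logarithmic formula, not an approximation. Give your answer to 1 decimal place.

t = ln(10) / ln(1 + 0.057) = 2.3026 / 0.055435 ≈ 41.54.

41.5 years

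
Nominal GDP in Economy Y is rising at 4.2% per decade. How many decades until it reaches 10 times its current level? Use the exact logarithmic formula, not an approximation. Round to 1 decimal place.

t = ln(10) / ln(1 + 0.042) = 2.3026 / 0.041142 ≈ 55.97.

56.0 decades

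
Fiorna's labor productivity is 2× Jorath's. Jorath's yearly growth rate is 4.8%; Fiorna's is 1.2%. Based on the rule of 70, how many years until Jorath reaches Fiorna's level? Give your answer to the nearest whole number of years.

Jorath gains on Fiorna at 4.8% − 1.2% = 3.6 points a year.
At that relative rate the gap halves every 70/3.6 ≈ 19.44 years.
A 2× gap closes after 1 halving: 1 × 19.44 ≈ 19 years.

about 19 years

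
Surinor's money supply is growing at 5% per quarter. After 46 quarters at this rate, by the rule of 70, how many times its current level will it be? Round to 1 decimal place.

Doubles every ≈ 14.00 quarters (70/5).
46 quarters is 3.29 doublings; 2^3.29 ≈ 9.8×.

9.8 times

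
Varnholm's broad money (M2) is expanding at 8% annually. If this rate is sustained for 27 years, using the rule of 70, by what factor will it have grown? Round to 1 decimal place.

roughly 8.5 times

Doubles every ≈ 8.75 years (70/8).
27 years is 3.09 doublings; 2^3.09 ≈ 8.5×.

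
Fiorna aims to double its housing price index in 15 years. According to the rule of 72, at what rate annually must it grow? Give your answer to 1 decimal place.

4.8%

72 / 15 ≈ 4.80, so about 4.8% annually.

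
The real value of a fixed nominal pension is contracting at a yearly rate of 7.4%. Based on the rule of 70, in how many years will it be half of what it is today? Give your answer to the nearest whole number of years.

9 years

Falling at 7.4%, it halves about every 70/7.4 = 9.46 years.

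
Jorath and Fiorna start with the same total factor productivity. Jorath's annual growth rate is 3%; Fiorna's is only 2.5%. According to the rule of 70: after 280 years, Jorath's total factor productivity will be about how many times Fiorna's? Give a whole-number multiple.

4 times

Only the 0.5-point difference matters.
70/0.5 ≈ 140.00 years per doubling of the ratio; 280 years gives 2.00 doublings, so ≈ 4×.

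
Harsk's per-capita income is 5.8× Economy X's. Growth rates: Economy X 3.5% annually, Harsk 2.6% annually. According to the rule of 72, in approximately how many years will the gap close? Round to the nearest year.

Economy X gains on Harsk at 3.5% − 2.6% = 0.9 points a year.
At that relative rate the gap halves every 72/0.9 ≈ 80.00 years.
A 5.8× gap takes log₂(5.8) ≈ 2.54 halvings to close: 2.54 × 80.00 ≈ 203 years.

203 years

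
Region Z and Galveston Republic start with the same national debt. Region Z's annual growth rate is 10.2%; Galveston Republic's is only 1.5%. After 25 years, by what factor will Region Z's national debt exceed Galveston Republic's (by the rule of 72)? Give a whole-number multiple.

Rate gap = 10.2% − 1.5% = 8.7 points.
The ratio doubles every 72/8.7 ≈ 8.28 years.
25/8.28 ≈ 3.02 doublings → ratio ≈ 2^3.02 ≈ 8.

roughly 8 times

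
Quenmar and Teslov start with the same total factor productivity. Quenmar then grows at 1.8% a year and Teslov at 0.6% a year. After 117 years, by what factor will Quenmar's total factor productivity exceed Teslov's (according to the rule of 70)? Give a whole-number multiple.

Only the 1.2-point difference matters.
70/1.2 ≈ 58.33 years per doubling of the ratio; 117 years gives 2.01 doublings, so ≈ 4×.

4 times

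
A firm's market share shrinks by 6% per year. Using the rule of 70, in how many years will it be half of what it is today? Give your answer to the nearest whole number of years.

12 years

Halving time ≈ 70 / 6 = 11.67 → 12 years.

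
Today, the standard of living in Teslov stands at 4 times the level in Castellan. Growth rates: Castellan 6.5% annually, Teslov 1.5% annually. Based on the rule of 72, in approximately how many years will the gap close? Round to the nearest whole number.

Castellan gains on Teslov at 6.5% − 1.5% = 5 points a year.
At that relative rate the gap halves every 72/5 ≈ 14.40 years.
A 4 times gap closes after 2 halvings: 2 × 14.40 ≈ 29 years.

≈ 29 years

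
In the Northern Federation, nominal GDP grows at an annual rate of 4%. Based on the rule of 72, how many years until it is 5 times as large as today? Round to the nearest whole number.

around 42 years

At 4% it doubles every 72/4 ≈ 18.00 years.
Reaching 5× takes log₂(5) ≈ 2.32 doublings.
2.32 × 18.00 ≈ 42 years.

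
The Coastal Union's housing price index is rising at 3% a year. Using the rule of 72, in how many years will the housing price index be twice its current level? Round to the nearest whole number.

Doubling time ≈ 72 / 3 = 24.00 years.

24 years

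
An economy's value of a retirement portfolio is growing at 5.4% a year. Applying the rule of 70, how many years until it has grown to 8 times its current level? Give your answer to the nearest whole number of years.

around 39 years

One doubling takes 70/5.4 = 12.96 years.
8× is 3 doublings, so 3 × 12.96 ≈ 39 years.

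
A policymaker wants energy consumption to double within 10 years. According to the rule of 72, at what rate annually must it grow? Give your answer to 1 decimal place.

around 7.2% annually

72 / 10 ≈ 7.20, so about 7.2% annually.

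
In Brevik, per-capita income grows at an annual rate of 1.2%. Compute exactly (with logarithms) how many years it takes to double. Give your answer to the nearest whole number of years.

t = ln(2) / ln(1 + 0.012) = 0.6931 / 0.011929 ≈ 58.10.
≈ 58 years.

58 years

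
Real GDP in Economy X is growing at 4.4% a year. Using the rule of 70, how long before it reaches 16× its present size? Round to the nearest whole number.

64 years

One doubling takes 70/4.4 = 15.91 years.
Getting to 16× needs 4 doublings: 4 × 15.91 ≈ 64 years.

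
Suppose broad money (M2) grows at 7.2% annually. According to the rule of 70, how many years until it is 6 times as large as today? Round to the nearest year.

One doubling takes 70/7.2 = 9.72 years.
Reaching 6× takes log₂(6) ≈ 2.58 doublings.
2.58 × 9.72 ≈ 25 years.

25 years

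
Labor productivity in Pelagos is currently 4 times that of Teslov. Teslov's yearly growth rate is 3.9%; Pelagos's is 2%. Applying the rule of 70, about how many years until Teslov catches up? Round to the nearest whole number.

Teslov gains on Pelagos at 3.9% − 2% = 1.9 points a year.
At that relative rate the gap halves every 70/1.9 ≈ 36.84 years.
A 4 times gap closes after 2 halvings: 2 × 36.84 ≈ 74 years.

≈ 74 years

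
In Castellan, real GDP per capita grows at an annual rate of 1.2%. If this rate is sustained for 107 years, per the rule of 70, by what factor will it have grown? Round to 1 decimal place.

Doubles every ≈ 58.33 years (70/1.2).
107 years is 1.83 doublings; 2^1.83 ≈ 3.6×.

roughly 3.6 times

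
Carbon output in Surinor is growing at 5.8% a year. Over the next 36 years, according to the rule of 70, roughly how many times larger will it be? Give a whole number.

Doubling time ≈ 70/5.8 = 12.07 years.
36/12.07 ≈ 3 doublings, so about 2^3 = 8×.

≈ 8 times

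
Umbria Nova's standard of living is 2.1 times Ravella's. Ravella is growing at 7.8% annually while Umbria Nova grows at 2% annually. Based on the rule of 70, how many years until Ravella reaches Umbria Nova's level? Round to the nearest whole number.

roughly 13 years

The growth-rate gap is 7.8% − 2% = 5.8 percentage points.
So the ratio between them halves every 70/5.8 ≈ 12.07 years.
A 2.1 times gap takes log₂(2.1) ≈ 1.07 halvings to close: 1.07 × 12.07 ≈ 13 years.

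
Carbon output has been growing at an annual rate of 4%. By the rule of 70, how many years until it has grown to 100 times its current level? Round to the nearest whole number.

116 years

One doubling takes 70/4 = 17.50 years.
100× is log₂ 100 ≈ 6.64 doublings, so ≈ 6.64 × 17.50 = 116 years.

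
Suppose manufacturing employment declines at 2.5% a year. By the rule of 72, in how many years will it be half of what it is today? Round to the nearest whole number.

roughly 29 years

Falling at 2.5%, it halves about every 72/2.5 = 28.80 years.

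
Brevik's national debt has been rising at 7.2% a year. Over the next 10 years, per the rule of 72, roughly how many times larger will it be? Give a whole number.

72/7.2 ≈ 10.00 years per doubling.
10 years fits 1 doubling: 2^1 = 2.

2 times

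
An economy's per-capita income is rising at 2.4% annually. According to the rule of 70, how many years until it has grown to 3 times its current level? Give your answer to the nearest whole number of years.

46 years

One doubling takes 70/2.4 = 29.17 years.
3× is log₂ 3 ≈ 1.58 doublings, so ≈ 1.58 × 29.17 = 46 years.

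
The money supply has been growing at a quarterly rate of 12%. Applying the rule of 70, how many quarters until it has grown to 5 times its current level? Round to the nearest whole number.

At 12% it doubles every 70/12 ≈ 5.83 quarters.
Reaching 5× takes log₂(5) ≈ 2.32 doublings.
2.32 × 5.83 ≈ 14 quarters.

about 14 quarters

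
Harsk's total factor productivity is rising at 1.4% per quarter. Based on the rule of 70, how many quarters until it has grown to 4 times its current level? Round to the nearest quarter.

100 quarters

At 1.4% it doubles every 70/1.4 ≈ 50.00 quarters.
4× is 2 doublings, so 2 × 50.00 ≈ 100 quarters.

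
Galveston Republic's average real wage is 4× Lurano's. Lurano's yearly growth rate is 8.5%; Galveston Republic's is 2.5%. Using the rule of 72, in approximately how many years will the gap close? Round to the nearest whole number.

The growth-rate gap is 8.5% − 2.5% = 6 percentage points.
So the ratio between them halves every 72/6 ≈ 12.00 years.
A 4× gap closes after 2 halvings: 2 × 12.00 ≈ 24 years.

approximately 24 years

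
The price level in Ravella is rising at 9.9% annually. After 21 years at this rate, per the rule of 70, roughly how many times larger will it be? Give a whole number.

about 8 times

At 9.9% one doubling takes ≈ 7.07 years; 21 years is 3 of them, so ×8.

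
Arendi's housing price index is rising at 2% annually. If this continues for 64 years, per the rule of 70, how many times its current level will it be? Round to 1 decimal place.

Doubling time ≈ 70/2 = 35.00 years.
64 years / 35.00 ≈ 1.83 doublings → factor 2^1.83 ≈ 3.6.

around 3.6 times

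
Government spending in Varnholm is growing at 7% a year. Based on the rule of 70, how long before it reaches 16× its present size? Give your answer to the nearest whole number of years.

approximately 40 years

One doubling takes 70/7 = 10.00 years.
16× is 4 doublings, so 4 × 10.00 ≈ 40 years.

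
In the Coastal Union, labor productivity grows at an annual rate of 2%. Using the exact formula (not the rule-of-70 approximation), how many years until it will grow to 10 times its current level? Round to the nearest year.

116 years

t = ln(10) / ln(1 + 0.02) = 2.3026 / 0.019803 ≈ 116.28.
≈ 116 years.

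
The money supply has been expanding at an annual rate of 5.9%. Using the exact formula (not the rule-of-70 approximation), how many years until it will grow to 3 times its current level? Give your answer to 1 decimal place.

t = ln(3) / ln(1 + 0.059) = 1.0986 / 0.057325 ≈ 19.16.

19.2 years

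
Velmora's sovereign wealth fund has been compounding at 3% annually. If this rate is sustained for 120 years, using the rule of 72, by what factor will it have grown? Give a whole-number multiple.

approximately 32 times

Doubling time ≈ 72/3 = 24.00 years.
120/24.00 ≈ 5 doublings, so about 2^5 = 32×.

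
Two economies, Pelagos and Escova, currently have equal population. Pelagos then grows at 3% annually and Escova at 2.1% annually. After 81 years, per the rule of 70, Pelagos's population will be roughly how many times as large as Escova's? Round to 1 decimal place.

2.1 times

Only the 0.9-point difference matters.
70/0.9 ≈ 77.78 years per doubling of the ratio; 81 years gives 1.04 doublings, so ≈ 2.1×.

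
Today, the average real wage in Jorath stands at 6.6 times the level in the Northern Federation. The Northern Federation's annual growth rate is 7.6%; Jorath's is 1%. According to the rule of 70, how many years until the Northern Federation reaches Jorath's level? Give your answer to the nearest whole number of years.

29 years

the Northern Federation gains on Jorath at 7.6% − 1% = 6.6 points a year.
At that relative rate the gap halves every 70/6.6 ≈ 10.61 years.
A 6.6 times gap takes log₂(6.6) ≈ 2.72 halvings to close: 2.72 × 10.61 ≈ 29 years.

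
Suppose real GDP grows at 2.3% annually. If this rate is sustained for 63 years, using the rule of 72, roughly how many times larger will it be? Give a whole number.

about 4 times

Doubling time ≈ 72/2.3 = 31.30 years.
63/31.30 ≈ 2 doublings, so about 2^2 = 4×.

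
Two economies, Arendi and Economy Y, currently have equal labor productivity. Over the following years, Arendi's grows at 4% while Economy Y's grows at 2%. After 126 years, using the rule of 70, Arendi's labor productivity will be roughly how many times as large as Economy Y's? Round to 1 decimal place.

Only the 2-point difference matters.
70/2 ≈ 35.00 years per doubling of the ratio; 126 years gives 3.60 doublings, so ≈ 12.1×.

≈ 12.1 times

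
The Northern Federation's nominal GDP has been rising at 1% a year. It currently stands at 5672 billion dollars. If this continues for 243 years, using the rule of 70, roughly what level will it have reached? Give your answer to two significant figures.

Doubling time ≈ 70/1 = 70.00 years.
243 years is 243/70.00 ≈ 3.47 doublings, a factor of 2^3.47 ≈ 11.08.
5672 × 11.08 ≈ 63000 billion dollars.

around 63000 billion dollars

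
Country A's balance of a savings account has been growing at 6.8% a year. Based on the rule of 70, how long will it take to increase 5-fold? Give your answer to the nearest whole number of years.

Doubling time ≈ 70/6.8 = 10.29 years.
5× is log₂ 5 ≈ 2.32 doublings, so ≈ 2.32 × 10.29 = 24 years.

roughly 24 years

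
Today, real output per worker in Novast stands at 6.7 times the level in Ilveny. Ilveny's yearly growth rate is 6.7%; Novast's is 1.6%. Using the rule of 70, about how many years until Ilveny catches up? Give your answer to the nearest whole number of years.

approximately 38 years

The growth-rate gap is 6.7% − 1.6% = 5.1 percentage points.
So the ratio between them halves every 70/5.1 ≈ 13.73 years.
A 6.7 times gap takes log₂(6.7) ≈ 2.74 halvings to close: 2.74 × 13.73 ≈ 38 years.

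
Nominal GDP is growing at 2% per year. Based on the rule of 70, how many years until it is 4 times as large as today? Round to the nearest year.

One doubling takes 70/2 = 35.00 years.
4 = 2^2, so 2 doublings → 70 years.

roughly 70 years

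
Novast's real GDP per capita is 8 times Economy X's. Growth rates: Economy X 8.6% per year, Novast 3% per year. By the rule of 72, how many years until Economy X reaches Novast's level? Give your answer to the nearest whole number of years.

39 years

What matters is the difference: 5.6 pp.
Rule of 72 on the gap: the ratio halves every 72/5.6 ≈ 12.86 years.
An 8 times gap closes after 3 halvings: 3 × 12.86 ≈ 39 years.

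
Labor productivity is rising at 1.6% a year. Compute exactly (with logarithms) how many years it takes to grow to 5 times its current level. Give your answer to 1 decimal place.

101.4 years

t = ln(5) / ln(1 + 0.016) = 1.6094 / 0.015873 ≈ 101.39.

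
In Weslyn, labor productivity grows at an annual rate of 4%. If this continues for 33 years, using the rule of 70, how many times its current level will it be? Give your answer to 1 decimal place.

≈ 3.7 times

Doubles every ≈ 17.50 years (70/4).
33 years is 1.89 doublings; 2^1.89 ≈ 3.7×.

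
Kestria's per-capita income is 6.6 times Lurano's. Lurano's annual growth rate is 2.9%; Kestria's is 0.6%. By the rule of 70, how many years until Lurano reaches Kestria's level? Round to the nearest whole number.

Lurano gains on Kestria at 2.9% − 0.6% = 2.3 points a year.
At that relative rate the gap halves every 70/2.3 ≈ 30.43 years.
A 6.6 times gap takes log₂(6.6) ≈ 2.72 halvings to close: 2.72 × 30.43 ≈ 83 years.

83 years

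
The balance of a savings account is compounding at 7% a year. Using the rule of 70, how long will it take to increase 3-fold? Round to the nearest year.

approximately 16 years

Doubling time ≈ 70/7 = 10.00 years.
Reaching 3× takes log₂(3) ≈ 1.58 doublings.
1.58 × 10.00 ≈ 16 years.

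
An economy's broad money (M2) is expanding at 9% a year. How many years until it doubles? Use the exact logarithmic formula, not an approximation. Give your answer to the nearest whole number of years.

t = ln(2) / ln(1 + 0.09) = 0.6931 / 0.086178 ≈ 8.04.
≈ 8 years.

8 years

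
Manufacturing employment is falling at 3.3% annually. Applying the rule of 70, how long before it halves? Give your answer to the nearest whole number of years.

Falling at 3.3%, it halves about every 70/3.3 = 21.21 years.

≈ 21 years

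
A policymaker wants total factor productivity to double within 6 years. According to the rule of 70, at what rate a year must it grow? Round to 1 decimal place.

about 11.7% a year

70 / 6 ≈ 11.67, so about 11.7% a year.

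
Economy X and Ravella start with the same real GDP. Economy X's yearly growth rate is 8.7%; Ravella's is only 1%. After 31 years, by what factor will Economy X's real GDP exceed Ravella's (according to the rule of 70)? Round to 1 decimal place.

Economy X pulls ahead at 7.7 pp per year, so the ratio doubles every 70/7.7 ≈ 9.09 years.
In 31 years that's 3.41 doublings: 2^3.41 ≈ 10.6.

approximately 10.6 times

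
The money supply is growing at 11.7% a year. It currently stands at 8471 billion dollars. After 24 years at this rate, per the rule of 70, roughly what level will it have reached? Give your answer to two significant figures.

about 140000 billion dollars

Doubling time ≈ 70/11.7 = 5.98 years.
24 years is 24/5.98 ≈ 4.01 doublings, a factor of 2^4.01 ≈ 16.11.
8471 × 16.11 ≈ 140000 billion dollars.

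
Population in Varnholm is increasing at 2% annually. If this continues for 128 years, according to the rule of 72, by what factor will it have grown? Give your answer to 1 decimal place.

≈ 11.8 times

Doubling time ≈ 72/2 = 36.00 years.
128 years / 36.00 ≈ 3.56 doublings → factor 2^3.56 ≈ 11.8.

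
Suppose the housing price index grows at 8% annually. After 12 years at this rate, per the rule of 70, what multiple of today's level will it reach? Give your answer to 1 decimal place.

around 2.6 times

Doubles every ≈ 8.75 years (70/8).
12 years is 1.37 doublings; 2^1.37 ≈ 2.6×.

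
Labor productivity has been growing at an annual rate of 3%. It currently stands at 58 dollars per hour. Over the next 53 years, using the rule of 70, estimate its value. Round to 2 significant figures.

Doubling time ≈ 70/3 = 23.33 years.
53 years is 53/23.33 ≈ 2.27 doublings, a factor of 2^2.27 ≈ 4.82.
58 × 4.82 ≈ 280 dollars per hour.

approximately 280 dollars per hour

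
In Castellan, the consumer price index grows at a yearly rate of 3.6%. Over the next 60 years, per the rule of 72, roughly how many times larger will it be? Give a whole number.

roughly 8 times

Doubling time ≈ 72/3.6 = 20.00 years.
60/20.00 ≈ 3 doublings, so about 2^3 = 8×.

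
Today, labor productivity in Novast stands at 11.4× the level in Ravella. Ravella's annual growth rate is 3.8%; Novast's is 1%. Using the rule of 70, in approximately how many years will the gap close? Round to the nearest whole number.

The growth-rate gap is 3.8% − 1% = 2.8 percentage points.
So the ratio between them halves every 70/2.8 ≈ 25.00 years.
An 11.4× gap takes log₂(11.4) ≈ 3.51 halvings to close: 3.51 × 25.00 ≈ 88 years.

88 years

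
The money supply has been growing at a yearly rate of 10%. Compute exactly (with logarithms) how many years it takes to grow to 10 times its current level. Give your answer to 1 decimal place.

24.2 years

t = ln(10) / ln(1 + 0.1) = 2.3026 / 0.095310 ≈ 24.16.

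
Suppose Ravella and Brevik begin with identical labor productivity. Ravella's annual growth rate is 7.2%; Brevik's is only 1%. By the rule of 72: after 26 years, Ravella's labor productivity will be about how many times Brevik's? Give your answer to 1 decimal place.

Only the 6.2-point difference matters.
72/6.2 ≈ 11.61 years per doubling of the ratio; 26 years gives 2.24 doublings, so ≈ 4.7×.

roughly 4.7 times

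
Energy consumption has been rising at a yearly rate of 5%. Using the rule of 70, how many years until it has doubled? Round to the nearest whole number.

about 14 years

At 5%, doubling takes about 70/5 = 14.00 years.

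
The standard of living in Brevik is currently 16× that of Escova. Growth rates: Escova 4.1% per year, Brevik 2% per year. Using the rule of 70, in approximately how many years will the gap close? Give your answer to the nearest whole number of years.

The growth-rate gap is 4.1% − 2% = 2.1 percentage points.
So the ratio between them halves every 70/2.1 ≈ 33.33 years.
A 16× gap closes after 4 halvings: 4 × 33.33 ≈ 133 years.

≈ 133 years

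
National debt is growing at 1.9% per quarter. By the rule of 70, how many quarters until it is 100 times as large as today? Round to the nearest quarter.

At 1.9% it doubles every 70/1.9 ≈ 36.84 quarters.
Reaching 100× takes log₂(100) ≈ 6.64 doublings.
6.64 × 36.84 ≈ 245 quarters.

roughly 245 quarters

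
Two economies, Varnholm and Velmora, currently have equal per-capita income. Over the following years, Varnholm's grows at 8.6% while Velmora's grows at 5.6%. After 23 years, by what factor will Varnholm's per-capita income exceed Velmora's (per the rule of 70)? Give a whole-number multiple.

about 2 times

Rate gap = 8.6% − 5.6% = 3 points.
The ratio doubles every 70/3 ≈ 23.33 years.
23/23.33 ≈ 0.99 doublings → ratio ≈ 2^0.99 ≈ 2.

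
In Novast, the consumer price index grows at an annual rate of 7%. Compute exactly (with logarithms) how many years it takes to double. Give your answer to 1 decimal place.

t = ln(2) / ln(1 + 0.07) = 0.6931 / 0.067659 ≈ 10.24.

10.2 years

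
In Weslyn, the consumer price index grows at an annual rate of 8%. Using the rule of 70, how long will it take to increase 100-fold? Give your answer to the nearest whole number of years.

about 58 years

At 8% it doubles every 70/8 ≈ 8.75 years.
Reaching 100× takes log₂(100) ≈ 6.64 doublings.
6.64 × 8.75 ≈ 58 years.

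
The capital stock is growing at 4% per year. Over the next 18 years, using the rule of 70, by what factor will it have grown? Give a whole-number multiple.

Doubling time ≈ 70/4 = 17.50 years.
18/17.50 ≈ 1 doubling, so about 2^1 = 2×.

2 times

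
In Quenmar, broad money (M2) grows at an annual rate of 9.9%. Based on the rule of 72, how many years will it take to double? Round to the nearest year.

At 9.9%, doubling takes about 72/9.9 = 7.27 years.

7 years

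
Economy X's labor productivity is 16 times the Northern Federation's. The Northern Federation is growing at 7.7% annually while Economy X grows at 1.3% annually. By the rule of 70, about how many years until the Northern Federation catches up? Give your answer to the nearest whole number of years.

What matters is the difference: 6.4 pp.
Rule of 70 on the gap: the ratio halves every 70/6.4 ≈ 10.94 years.
A 16 times gap closes after 4 halvings: 4 × 10.94 ≈ 44 years.

approximately 44 years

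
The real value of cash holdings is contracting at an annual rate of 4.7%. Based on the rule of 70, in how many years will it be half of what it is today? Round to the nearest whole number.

Falling at 4.7%, it halves about every 70/4.7 = 14.89 years.

approximately 15 years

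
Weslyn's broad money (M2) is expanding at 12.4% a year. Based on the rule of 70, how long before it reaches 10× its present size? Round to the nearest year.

approximately 19 years

One doubling takes 70/12.4 = 5.65 years.
Reaching 10× takes log₂(10) ≈ 3.32 doublings.
3.32 × 5.65 ≈ 19 years.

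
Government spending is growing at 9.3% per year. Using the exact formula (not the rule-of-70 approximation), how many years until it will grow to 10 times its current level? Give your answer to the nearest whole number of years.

26 years

t = ln(10) / ln(1 + 0.093) = 2.3026 / 0.088926 ≈ 25.89.
≈ 26 years.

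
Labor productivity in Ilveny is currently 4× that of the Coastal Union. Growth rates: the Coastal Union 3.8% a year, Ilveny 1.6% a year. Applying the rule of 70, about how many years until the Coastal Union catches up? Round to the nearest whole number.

The growth-rate gap is 3.8% − 1.6% = 2.2 percentage points.
So the ratio between them halves every 70/2.2 ≈ 31.82 years.
A 4× gap closes after 2 halvings: 2 × 31.82 ≈ 64 years.

about 64 years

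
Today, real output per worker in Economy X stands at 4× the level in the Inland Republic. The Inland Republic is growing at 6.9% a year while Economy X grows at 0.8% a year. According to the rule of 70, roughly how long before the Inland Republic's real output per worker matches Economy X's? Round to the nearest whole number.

about 23 years

What matters is the difference: 6.1 pp.
Rule of 70 on the gap: the ratio halves every 70/6.1 ≈ 11.48 years.
A 4× gap closes after 2 halvings: 2 × 11.48 ≈ 23 years.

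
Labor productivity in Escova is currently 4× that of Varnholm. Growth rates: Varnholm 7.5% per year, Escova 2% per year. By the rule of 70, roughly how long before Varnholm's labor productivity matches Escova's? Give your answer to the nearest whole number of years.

The growth-rate gap is 7.5% − 2% = 5.5 percentage points.
So the ratio between them halves every 70/5.5 ≈ 12.73 years.
A 4× gap closes after 2 halvings: 2 × 12.73 ≈ 25 years.

around 25 years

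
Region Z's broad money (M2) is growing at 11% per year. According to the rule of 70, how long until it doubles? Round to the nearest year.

70/11 ≈ 6.36, so it doubles roughly every 6 years.

about 6 years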